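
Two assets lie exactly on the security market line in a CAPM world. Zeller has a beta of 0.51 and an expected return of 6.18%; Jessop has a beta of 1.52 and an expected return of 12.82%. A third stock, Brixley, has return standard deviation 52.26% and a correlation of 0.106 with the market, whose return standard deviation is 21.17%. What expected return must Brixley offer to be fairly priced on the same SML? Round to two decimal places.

4.55%

MRP = (12.82% − 6.18%) / (1.52 − 0.51) = 6.5743%
R_f = 6.18% − 0.51 × 6.5743% = 2.8271%
β_Brixley = ρ·σ_i/σ_m = 0.106 × 52.26 / 21.17 = 0.2617
E(R_Brixley) = R_f + β × MRP = 2.8271% + 0.2617 × 6.5743% = 4.55%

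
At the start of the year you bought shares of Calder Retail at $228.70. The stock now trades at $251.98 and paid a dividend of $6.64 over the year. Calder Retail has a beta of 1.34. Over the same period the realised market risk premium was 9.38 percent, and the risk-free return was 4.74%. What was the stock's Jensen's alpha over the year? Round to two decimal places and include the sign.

-4.23%

Realised HPR = (P1 + D1 − P0) / P0 = (251.98 + 6.64 − 228.70) / 228.70 = 29.92 / 228.70 = 13.0826%
CAPM required = R_f + β·MRP = 4.74% + 1.34 × 9.38% = 17.3092%
α = realised − required = 13.0826% − 17.3092% = -4.23%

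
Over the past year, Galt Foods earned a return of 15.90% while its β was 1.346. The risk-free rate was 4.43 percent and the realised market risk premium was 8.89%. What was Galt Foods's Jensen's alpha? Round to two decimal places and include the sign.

CAPM benchmark = R_f + β(R_m − R_f) = 4.43% + 1.346 × 8.89% = 16.39594%
α = actual − benchmark = 15.90% − 16.39594% = -0.50%

-0.50%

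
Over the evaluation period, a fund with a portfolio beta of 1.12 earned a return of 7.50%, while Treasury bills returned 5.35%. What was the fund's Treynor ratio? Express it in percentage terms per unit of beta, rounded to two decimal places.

1.92%

Treynor = (R_P − R_f) / β_P = (7.50% − 5.35%) / 1.1200 = 2.15% / 1.1200 = 1.92%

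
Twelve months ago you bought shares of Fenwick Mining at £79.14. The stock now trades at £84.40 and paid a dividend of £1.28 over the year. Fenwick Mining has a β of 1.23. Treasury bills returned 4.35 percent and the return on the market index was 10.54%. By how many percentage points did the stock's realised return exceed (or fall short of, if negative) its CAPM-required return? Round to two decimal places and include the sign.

Realised HPR = (P1 + D1 − P0) / P0 = (84.40 + 1.28 − 79.14) / 79.14 = 6.54 / 79.14 = 8.2638%
MRP = 10.54% − 4.35% = 6.19%
CAPM required = R_f + β·MRP = 4.35% + 1.23 × 6.19% = 11.9637%
α = realised − required = 8.2638% − 11.9637% = -3.70%

-3.70%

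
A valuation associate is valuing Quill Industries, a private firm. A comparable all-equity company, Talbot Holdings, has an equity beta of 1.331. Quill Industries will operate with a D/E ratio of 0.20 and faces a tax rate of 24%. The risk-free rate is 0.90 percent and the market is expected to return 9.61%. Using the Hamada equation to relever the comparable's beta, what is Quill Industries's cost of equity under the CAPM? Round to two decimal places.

β_L = β_U × [1 + (1 − t)(D/E)] = 1.331 × [1 + (1 − 0.24) × 0.20]
    = 1.331 × [1 + 0.76 × 0.20] = 1.331 × 1.1520 = 1.5333
MRP = 9.61% − 0.90% = 8.71%
E(R) = R_f + β_L × MRP = 0.90% + 1.5333 × 8.71% = 14.26%

14.26%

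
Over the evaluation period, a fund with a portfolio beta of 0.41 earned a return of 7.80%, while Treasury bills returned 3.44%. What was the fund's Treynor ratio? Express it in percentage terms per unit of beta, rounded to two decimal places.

Treynor = (R_P − R_f) / β_P = (7.80% − 3.44%) / 0.4100 = 4.36% / 0.4100 = 10.63%

10.63%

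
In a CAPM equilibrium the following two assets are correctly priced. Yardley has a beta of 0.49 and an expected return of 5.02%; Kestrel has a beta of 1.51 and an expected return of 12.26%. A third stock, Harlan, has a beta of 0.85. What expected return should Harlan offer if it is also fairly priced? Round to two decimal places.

7.58%

MRP (SML slope) = (12.26% − 5.02%) / (1.51 − 0.49) = 7.24% / 1.02 = 7.0980%
R_f (intercept) = 5.02% − 0.49 × 7.0980% = 1.5420%
E(R_Harlan) = R_f + β × MRP = 1.5420% + 0.85 × 7.0980% = 7.58%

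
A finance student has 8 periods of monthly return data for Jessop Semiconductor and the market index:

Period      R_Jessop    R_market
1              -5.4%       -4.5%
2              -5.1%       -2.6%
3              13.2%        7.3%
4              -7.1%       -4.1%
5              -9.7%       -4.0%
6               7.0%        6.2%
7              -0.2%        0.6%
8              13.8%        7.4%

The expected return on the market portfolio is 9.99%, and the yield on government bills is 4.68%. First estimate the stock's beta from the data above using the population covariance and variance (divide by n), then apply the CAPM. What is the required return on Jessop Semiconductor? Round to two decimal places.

13.69%

Mean R_i = (-5.4 − 5.1 + 13.2 − 7.1 − 9.7 + 7.0 − 0.2 + 13.8) / 8 = 0.8125%
Mean R_m = (-4.5 − 2.6 + 7.3 − 4.1 − 4.0 + 6.2 + 0.6 + 7.4) / 8 = 0.7875%
Σ(R_i − R̄_i)(R_m − R̄_m) = 342.1113  ⇒  Cov = 342.1113 / 8 = 42.7639
Σ(R_m − R̄_m)² = 201.7088  ⇒  Var(R_m) = 201.7088 / 8 = 25.2136
β = Cov / Var(R_m) = 42.7639 / 25.2136 = 1.6961
MRP = 9.99% − 4.68% = 5.31%
E(R) = R_f + β × MRP = 4.68% + 1.6961 × 5.31% = 13.69%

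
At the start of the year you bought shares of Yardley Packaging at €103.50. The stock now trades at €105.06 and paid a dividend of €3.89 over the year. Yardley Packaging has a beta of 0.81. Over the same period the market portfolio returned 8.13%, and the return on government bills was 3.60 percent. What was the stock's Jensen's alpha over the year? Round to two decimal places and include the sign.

Realised HPR = (P1 + D1 − P0) / P0 = (105.06 + 3.89 − 103.50) / 103.50 = 5.45 / 103.50 = 5.2657%
MRP = 8.13% − 3.60% = 4.53%
CAPM required = R_f + β·MRP = 3.60% + 0.81 × 4.53% = 7.2693%
α = realised − required = 5.2657% − 7.2693% = -2.00%

-2.00%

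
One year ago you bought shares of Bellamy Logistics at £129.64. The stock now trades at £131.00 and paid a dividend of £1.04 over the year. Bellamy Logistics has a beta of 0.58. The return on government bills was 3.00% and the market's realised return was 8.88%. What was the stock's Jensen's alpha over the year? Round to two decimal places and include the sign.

-4.56%

Realised HPR = (P1 + D1 − P0) / P0 = (131.00 + 1.04 − 129.64) / 129.64 = 2.40 / 129.64 = 1.8513%
MRP = 8.88% − 3.00% = 5.88%
CAPM required = R_f + β·MRP = 3.00% + 0.58 × 5.88% = 6.4104%
α = realised − required = 1.8513% − 6.4104% = -4.56%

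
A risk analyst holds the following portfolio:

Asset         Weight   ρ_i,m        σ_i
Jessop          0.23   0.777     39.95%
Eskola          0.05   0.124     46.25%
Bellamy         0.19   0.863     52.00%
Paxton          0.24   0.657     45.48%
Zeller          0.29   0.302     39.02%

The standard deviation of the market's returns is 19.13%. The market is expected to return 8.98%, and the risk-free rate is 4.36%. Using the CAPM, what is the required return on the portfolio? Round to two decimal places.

10.77%

β_Jessop = 0.777 × 39.95% / 19.13% = 1.6226
β_Eskola = 0.124 × 46.25% / 19.13% = 0.2998
β_Bellamy = 0.863 × 52.00% / 19.13% = 2.3458
β_Paxton = 0.657 × 45.48% / 19.13% = 1.5620
β_Zeller = 0.302 × 39.02% / 19.13% = 0.6160
β_P = Σ w_i β_i = 0.23×1.6226 + 0.05×0.2998 + 0.19×2.3458 + 0.24×1.5620 + 0.29×0.6160 = 1.3874
MRP = 8.98% − 4.36% = 4.62%
E(R_P) = R_f + β_P × MRP = 4.36% + 1.3874 × 4.62% = 10.77%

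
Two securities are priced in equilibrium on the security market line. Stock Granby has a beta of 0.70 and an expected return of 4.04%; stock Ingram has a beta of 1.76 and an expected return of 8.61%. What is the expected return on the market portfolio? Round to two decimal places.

Both satisfy E(R) = R_f + β·MRP, so the slope of the SML is
MRP = (8.61% − 4.04%) / (1.76 − 0.70) = 4.57% / 1.06 = 4.3113%
R_f = E(R_Granby) − β_Granby·MRP = 4.04% − 0.70 × 4.3113% = 1.0221%
E(R_m) = R_f + MRP = 1.0221% + 4.3113% = 5.33%

5.33%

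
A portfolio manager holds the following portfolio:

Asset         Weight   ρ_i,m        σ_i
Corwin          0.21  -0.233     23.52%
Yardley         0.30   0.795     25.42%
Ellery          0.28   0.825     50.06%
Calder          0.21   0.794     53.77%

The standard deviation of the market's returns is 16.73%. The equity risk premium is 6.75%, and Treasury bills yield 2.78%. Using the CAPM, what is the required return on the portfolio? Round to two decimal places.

β_Corwin = -0.233 × 23.52% / 16.73% = -0.3276
β_Yardley = 0.795 × 25.42% / 16.73% = 1.2079
β_Ellery = 0.825 × 50.06% / 16.73% = 2.4686
β_Calder = 0.794 × 53.77% / 16.73% = 2.5519
β_P = Σ w_i β_i = 0.21×-0.3276 + 0.30×1.2079 + 0.28×2.4686 + 0.21×2.5519 = 1.5207
E(R_P) = R_f + β_P × MRP = 2.78% + 1.5207 × 6.75% = 13.04%

13.04%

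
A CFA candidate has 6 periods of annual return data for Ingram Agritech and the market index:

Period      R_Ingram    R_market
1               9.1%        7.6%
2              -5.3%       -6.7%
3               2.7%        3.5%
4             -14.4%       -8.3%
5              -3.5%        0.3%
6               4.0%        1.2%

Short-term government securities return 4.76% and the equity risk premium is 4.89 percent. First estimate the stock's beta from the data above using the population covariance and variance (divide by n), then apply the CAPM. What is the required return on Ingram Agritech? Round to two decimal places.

Mean R_i = (9.1 − 5.3 + 2.7 − 14.4 − 3.5 + 4.0) / 6 = -1.2333%
Mean R_m = (7.6 − 6.7 + 3.5 − 8.3 + 0.3 + 1.2) / 6 = -0.4000%
Σ(R_i − R̄_i)(R_m − R̄_m) = 234.4300  ⇒  Cov = 234.4300 / 6 = 39.0717
Σ(R_m − R̄_m)² = 184.3600  ⇒  Var(R_m) = 184.3600 / 6 = 30.7267
β = Cov / Var(R_m) = 39.0717 / 30.7267 = 1.2716
E(R) = R_f + β × MRP = 4.76% + 1.2716 × 4.89% = 10.98%

10.98%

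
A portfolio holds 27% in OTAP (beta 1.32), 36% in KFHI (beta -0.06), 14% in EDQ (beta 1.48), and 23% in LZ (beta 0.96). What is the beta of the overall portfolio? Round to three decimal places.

β_P = Σ w_i β_i = 0.27×1.32 + 0.36×-0.06 + 0.14×1.48 + 0.23×0.96 = 0.7628

0.763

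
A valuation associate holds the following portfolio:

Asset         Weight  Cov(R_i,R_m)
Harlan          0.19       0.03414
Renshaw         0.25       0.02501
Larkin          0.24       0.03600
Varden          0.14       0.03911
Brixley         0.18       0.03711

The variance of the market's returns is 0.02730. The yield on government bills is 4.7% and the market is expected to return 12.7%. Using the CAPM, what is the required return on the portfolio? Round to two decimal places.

β_Harlan = 0.03414 / 0.02730 = 1.2505
β_Renshaw = 0.02501 / 0.02730 = 0.9161
β_Larkin = 0.03600 / 0.02730 = 1.3187
β_Varden = 0.03911 / 0.02730 = 1.4326
β_Brixley = 0.03711 / 0.02730 = 1.3593
β_P = Σ w_i β_i = 0.19×1.2505 + 0.25×0.9161 + 0.24×1.3187 + 0.14×1.4326 + 0.18×1.3593 = 1.2283
MRP = 12.7% − 4.7% = 8.00%
E(R_P) = R_f + β_P × MRP = 4.7% + 1.2283 × 8.0% = 14.53%

14.53%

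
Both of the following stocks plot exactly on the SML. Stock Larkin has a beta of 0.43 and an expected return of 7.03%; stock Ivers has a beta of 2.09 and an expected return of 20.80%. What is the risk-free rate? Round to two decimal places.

Both satisfy E(R) = R_f + β·MRP, so the slope of the SML is
MRP = (20.80% − 7.03%) / (2.09 − 0.43) = 13.77% / 1.66 = 8.2952%
R_f = E(R_Larkin) − β_Larkin·MRP = 7.03% − 0.43 × 8.2952% = 3.4631%

3.46%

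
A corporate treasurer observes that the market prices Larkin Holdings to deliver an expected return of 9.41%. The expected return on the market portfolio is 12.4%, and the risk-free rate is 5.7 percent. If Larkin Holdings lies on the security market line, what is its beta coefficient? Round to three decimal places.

MRP = 12.4% − 5.7% = 6.70%
β = (E(R) − R_f) / MRP = (9.41% − 5.7%) / 6.7% = 3.71% / 6.7% = 0.554

0.554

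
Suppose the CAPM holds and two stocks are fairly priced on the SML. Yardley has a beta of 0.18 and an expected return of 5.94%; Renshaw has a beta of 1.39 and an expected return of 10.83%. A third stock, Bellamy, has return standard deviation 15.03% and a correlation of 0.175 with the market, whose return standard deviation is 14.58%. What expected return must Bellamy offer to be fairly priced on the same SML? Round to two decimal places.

5.94%

MRP = (10.83% − 5.94%) / (1.39 − 0.18) = 4.0413%
R_f = 5.94% − 0.18 × 4.0413% = 5.2126%
β_Bellamy = ρ·σ_i/σ_m = 0.175 × 15.03 / 14.58 = 0.1804
E(R_Bellamy) = R_f + β × MRP = 5.2126% + 0.1804 × 4.0413% = 5.94%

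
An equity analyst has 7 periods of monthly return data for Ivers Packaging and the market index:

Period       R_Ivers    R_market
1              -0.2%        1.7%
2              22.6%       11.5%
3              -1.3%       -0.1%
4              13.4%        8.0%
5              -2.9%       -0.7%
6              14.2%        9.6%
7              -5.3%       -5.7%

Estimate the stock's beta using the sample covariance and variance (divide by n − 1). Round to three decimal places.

1.646

Mean R_i = (-0.2 + 22.6 − 1.3 + 13.4 − 2.9 + 14.2 − 5.3) / 7 = 5.7857%
Mean R_m = (1.7 + 11.5 − 0.1 + 8.0 − 0.7 + 9.6 − 5.7) / 7 = 3.4714%
Σ(R_i − R̄_i)(R_m − R̄_m) = 394.8571  ⇒  Cov = 394.8571 / 6 = 65.8095
Σ(R_m − R̄_m)² = 239.9343  ⇒  Var(R_m) = 239.9343 / 6 = 39.9891
β = Cov / Var(R_m) = 65.8095 / 39.9891 = 1.6457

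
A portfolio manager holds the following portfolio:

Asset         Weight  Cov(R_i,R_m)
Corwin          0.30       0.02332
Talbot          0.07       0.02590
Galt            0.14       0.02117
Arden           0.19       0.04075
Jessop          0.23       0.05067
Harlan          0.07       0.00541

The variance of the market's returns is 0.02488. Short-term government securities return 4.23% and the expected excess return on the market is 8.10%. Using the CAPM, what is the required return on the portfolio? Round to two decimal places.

β_Corwin = 0.02332 / 0.02488 = 0.9373
β_Talbot = 0.02590 / 0.02488 = 1.0410
β_Galt = 0.02117 / 0.02488 = 0.8509
β_Arden = 0.04075 / 0.02488 = 1.6379
β_Jessop = 0.05067 / 0.02488 = 2.0366
β_Harlan = 0.00541 / 0.02488 = 0.2174
β_P = Σ w_i β_i = 0.30×0.9373 + 0.07×1.0410 + 0.14×0.8509 + 0.19×1.6379 + 0.23×2.0366 + 0.07×0.2174 = 1.2680
E(R_P) = R_f + β_P × MRP = 4.23% + 1.2680 × 8.10% = 14.50%

14.50%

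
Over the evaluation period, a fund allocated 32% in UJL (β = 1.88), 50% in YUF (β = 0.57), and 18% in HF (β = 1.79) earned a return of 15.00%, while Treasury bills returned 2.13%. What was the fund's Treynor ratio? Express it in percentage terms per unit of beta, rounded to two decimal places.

10.65%

β_P = 0.32×1.88 + 0.50×0.57 + 0.18×1.79 = 1.2088
Treynor = (R_P − R_f) / β_P = (15.00% − 2.13%) / 1.2088 = 12.87% / 1.2088 = 10.65%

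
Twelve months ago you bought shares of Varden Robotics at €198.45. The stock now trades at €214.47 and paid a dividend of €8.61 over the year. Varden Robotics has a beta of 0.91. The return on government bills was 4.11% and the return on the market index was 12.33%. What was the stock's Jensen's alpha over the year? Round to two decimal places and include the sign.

+0.82%

Realised HPR = (P1 + D1 − P0) / P0 = (214.47 + 8.61 − 198.45) / 198.45 = 24.63 / 198.45 = 12.4112%
MRP = 12.33% − 4.11% = 8.22%
CAPM required = R_f + β·MRP = 4.11% + 0.91 × 8.22% = 11.5902%
α = realised − required = 12.4112% − 11.5902% = +0.82%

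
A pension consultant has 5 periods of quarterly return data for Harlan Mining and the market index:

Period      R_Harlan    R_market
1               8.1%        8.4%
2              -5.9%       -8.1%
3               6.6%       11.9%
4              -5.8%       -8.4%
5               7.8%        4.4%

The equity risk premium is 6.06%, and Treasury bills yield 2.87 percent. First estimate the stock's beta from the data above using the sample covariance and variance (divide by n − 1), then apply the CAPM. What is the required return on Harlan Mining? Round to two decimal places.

Mean R_i = (8.1 − 5.9 + 6.6 − 5.8 + 7.8) / 5 = 2.1600%
Mean R_m = (8.4 − 8.1 + 11.9 − 8.4 + 4.4) / 5 = 1.6400%
Σ(R_i − R̄_i)(R_m − R̄_m) = 259.6980  ⇒  Cov = 259.6980 / 4 = 64.9245
Σ(R_m − R̄_m)² = 354.2520  ⇒  Var(R_m) = 354.2520 / 4 = 88.5630
β = Cov / Var(R_m) = 64.9245 / 88.5630 = 0.7331
E(R) = R_f + β × MRP = 2.87% + 0.7331 × 6.06% = 7.31%

7.31%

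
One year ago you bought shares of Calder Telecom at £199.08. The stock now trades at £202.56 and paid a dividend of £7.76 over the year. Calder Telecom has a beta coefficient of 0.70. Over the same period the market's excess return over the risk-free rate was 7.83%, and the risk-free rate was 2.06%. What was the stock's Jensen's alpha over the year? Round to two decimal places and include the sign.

-1.90%

Realised HPR = (P1 + D1 − P0) / P0 = (202.56 + 7.76 − 199.08) / 199.08 = 11.24 / 199.08 = 5.6460%
CAPM required = R_f + β·MRP = 2.06% + 0.70 × 7.83% = 7.5410%
α = realised − required = 5.6460% − 7.5410% = -1.90%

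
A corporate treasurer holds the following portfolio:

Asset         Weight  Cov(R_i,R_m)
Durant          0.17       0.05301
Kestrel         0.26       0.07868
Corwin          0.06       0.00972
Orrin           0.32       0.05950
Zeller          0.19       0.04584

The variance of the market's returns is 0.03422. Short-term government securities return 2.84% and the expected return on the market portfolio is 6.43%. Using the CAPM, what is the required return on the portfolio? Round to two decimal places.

β_Durant = 0.05301 / 0.03422 = 1.5491
β_Kestrel = 0.07868 / 0.03422 = 2.2992
β_Corwin = 0.00972 / 0.03422 = 0.2840
β_Orrin = 0.05950 / 0.03422 = 1.7387
β_Zeller = 0.04584 / 0.03422 = 1.3396
β_P = Σ w_i β_i = 0.17×1.5491 + 0.26×2.2992 + 0.06×0.2840 + 0.32×1.7387 + 0.19×1.3396 = 1.6891
MRP = 6.43% − 2.84% = 3.59%
E(R_P) = R_f + β_P × MRP = 2.84% + 1.6891 × 3.59% = 8.90%

8.90%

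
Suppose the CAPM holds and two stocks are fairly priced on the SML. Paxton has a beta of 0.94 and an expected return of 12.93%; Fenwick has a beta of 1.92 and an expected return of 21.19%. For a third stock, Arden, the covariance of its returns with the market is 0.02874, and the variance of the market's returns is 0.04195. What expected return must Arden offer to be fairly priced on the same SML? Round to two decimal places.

MRP = (21.19% − 12.93%) / (1.92 − 0.94) = 8.4286%
R_f = 12.93% − 0.94 × 8.4286% = 5.0071%
β_Arden = Cov / Var(R_m) = 0.02874 / 0.04195 = 0.6851
E(R_Arden) = R_f + β × MRP = 5.0071% + 0.6851 × 8.4286% = 10.78%

10.78%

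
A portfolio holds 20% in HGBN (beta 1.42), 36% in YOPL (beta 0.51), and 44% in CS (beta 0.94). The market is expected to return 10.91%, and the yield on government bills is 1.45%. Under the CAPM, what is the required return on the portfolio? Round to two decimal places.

β_P = Σ w_i β_i = 0.20×1.42 + 0.36×0.51 + 0.44×0.94 = 0.8812
MRP = 10.91% − 1.45% = 9.46%
E(R_P) = R_f + β_P × MRP = 1.45% + 0.8812 × 9.46% = 9.79%

9.79%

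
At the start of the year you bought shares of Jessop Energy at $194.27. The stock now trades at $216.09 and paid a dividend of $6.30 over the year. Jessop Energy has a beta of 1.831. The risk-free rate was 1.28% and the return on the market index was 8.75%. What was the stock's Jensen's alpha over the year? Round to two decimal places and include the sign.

Realised HPR = (P1 + D1 − P0) / P0 = (216.09 + 6.30 − 194.27) / 194.27 = 28.12 / 194.27 = 14.4747%
MRP = 8.75% − 1.28% = 7.47%
CAPM required = R_f + β·MRP = 1.28% + 1.831 × 7.47% = 14.95757%
α = realised − required = 14.4747% − 14.95757% = -0.48%

-0.48%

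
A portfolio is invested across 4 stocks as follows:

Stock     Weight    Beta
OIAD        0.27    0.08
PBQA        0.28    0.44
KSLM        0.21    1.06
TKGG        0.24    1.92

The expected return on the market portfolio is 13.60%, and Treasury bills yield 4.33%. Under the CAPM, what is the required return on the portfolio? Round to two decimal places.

β_P = Σ w_i β_i = 0.27×0.08 + 0.28×0.44 + 0.21×1.06 + 0.24×1.92 = 0.8282
MRP = 13.60% − 4.33% = 9.27%
E(R_P) = R_f + β_P × MRP = 4.33% + 0.8282 × 9.27% = 12.01%

12.01%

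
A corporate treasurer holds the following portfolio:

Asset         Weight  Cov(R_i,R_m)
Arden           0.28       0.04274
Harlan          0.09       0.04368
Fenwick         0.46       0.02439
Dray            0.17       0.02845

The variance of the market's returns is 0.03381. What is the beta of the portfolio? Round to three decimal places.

β_Arden = 0.04274 / 0.03381 = 1.2641
β_Harlan = 0.04368 / 0.03381 = 1.2919
β_Fenwick = 0.02439 / 0.03381 = 0.7214
β_Dray = 0.02845 / 0.03381 = 0.8415
β_P = Σ w_i β_i = 0.28×1.2641 + 0.09×1.2919 + 0.46×0.7214 + 0.17×0.8415 = 0.9451

0.945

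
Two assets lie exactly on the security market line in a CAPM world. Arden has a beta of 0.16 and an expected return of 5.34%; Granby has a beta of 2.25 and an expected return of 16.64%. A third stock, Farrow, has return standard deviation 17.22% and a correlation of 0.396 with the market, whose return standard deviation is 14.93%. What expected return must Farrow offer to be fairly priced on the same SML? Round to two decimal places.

6.94%

MRP = (16.64% − 5.34%) / (2.25 − 0.16) = 5.4067%
R_f = 5.34% − 0.16 × 5.4067% = 4.4749%
β_Farrow = ρ·σ_i/σ_m = 0.396 × 17.22 / 14.93 = 0.4567
E(R_Farrow) = R_f + β × MRP = 4.4749% + 0.4567 × 5.4067% = 6.94%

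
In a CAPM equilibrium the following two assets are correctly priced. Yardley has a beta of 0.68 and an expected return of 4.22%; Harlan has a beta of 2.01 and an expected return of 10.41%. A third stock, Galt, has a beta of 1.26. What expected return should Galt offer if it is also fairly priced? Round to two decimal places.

6.92%

MRP (SML slope) = (10.41% − 4.22%) / (2.01 − 0.68) = 6.19% / 1.33 = 4.6541%
R_f (intercept) = 4.22% − 0.68 × 4.6541% = 1.0552%
E(R_Galt) = R_f + β × MRP = 1.0552% + 1.26 × 4.6541% = 6.92%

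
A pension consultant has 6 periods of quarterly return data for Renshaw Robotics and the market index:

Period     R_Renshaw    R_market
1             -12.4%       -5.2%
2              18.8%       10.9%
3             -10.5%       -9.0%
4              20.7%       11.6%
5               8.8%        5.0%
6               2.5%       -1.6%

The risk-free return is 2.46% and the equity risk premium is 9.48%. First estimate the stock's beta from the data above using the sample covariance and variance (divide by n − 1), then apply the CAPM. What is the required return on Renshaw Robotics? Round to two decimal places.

Mean R_i = (-12.4 + 18.8 − 10.5 + 20.7 + 8.8 + 2.5) / 6 = 4.6500%
Mean R_m = (-5.2 + 10.9 − 9.0 + 11.6 + 5.0 − 1.6) / 6 = 1.9500%
Σ(R_i − R̄_i)(R_m − R̄_m) = 589.6150  ⇒  Cov = 589.6150 / 5 = 117.9230
Σ(R_m − R̄_m)² = 366.1550  ⇒  Var(R_m) = 366.1550 / 5 = 73.2310
β = Cov / Var(R_m) = 117.9230 / 73.2310 = 1.6103
E(R) = R_f + β × MRP = 2.46% + 1.6103 × 9.48% = 17.73%

17.73%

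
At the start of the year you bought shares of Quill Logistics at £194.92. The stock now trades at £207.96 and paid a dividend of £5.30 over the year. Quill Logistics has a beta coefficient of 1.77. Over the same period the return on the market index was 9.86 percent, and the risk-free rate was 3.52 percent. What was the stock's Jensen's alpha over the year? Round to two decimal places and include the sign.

Realised HPR = (P1 + D1 − P0) / P0 = (207.96 + 5.30 − 194.92) / 194.92 = 18.34 / 194.92 = 9.4090%
MRP = 9.86% − 3.52% = 6.34%
CAPM required = R_f + β·MRP = 3.52% + 1.77 × 6.34% = 14.7418%
α = realised − required = 9.4090% − 14.7418% = -5.33%

-5.33%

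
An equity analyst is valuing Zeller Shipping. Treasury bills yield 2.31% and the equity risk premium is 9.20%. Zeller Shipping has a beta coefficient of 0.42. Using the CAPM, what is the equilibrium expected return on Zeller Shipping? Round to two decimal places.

6.17%

E(R) = R_f + β × MRP = 2.31% + 0.42 × 9.20% = 6.17%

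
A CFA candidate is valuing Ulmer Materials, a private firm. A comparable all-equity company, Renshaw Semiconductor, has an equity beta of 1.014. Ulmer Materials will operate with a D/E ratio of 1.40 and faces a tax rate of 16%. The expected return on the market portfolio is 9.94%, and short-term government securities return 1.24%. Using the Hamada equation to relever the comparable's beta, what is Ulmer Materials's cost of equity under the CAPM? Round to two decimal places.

β_L = β_U × [1 + (1 − t)(D/E)] = 1.014 × [1 + (1 − 0.16) × 1.40]
    = 1.014 × [1 + 0.84 × 1.40] = 1.014 × 2.1760 = 2.2065
MRP = 9.94% − 1.24% = 8.70%
E(R) = R_f + β_L × MRP = 1.24% + 2.2065 × 8.70% = 20.44%

20.44%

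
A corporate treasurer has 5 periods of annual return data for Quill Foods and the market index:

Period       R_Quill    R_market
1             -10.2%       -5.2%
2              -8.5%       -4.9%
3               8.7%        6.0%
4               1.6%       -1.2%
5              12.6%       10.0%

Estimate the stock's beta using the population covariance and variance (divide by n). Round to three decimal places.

1.451

Mean R_i = (-10.2 − 8.5 + 8.7 + 1.6 + 12.6) / 5 = 0.8400%
Mean R_m = (-5.2 − 4.9 + 6.0 − 1.2 + 10.0) / 5 = 0.9400%
Σ(R_i − R̄_i)(R_m − R̄_m) = 267.0220  ⇒  Cov = 267.0220 / 5 = 53.4044
Σ(R_m − R̄_m)² = 184.0720  ⇒  Var(R_m) = 184.0720 / 5 = 36.8144
β = Cov / Var(R_m) = 53.4044 / 36.8144 = 1.4506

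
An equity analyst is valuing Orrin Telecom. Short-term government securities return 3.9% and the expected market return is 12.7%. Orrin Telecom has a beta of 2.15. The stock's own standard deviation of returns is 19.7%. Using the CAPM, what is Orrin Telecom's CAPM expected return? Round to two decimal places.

Market risk premium = E(R_m) − R_f = 12.7% − 3.9% = 8.80%
E(R) = R_f + β × MRP = 3.9% + 2.15 × 8.8% = 22.82%

22.82%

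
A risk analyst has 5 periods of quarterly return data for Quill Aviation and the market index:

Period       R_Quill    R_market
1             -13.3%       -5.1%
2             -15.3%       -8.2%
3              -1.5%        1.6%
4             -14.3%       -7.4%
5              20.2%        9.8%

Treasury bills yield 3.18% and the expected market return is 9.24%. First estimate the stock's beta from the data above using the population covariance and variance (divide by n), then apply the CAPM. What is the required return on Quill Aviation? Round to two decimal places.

Mean R_i = (-13.3 − 15.3 − 1.5 − 14.3 + 20.2) / 5 = -4.8400%
Mean R_m = (-5.1 − 8.2 + 1.6 − 7.4 + 9.8) / 5 = -1.8600%
Σ(R_i − R̄_i)(R_m − R̄_m) = 449.6580  ⇒  Cov = 449.6580 / 5 = 89.9316
Σ(R_m − R̄_m)² = 229.3120  ⇒  Var(R_m) = 229.3120 / 5 = 45.8624
β = Cov / Var(R_m) = 89.9316 / 45.8624 = 1.9609
MRP = 9.24% − 3.18% = 6.06%
E(R) = R_f + β × MRP = 3.18% + 1.9609 × 6.06% = 15.06%

15.06%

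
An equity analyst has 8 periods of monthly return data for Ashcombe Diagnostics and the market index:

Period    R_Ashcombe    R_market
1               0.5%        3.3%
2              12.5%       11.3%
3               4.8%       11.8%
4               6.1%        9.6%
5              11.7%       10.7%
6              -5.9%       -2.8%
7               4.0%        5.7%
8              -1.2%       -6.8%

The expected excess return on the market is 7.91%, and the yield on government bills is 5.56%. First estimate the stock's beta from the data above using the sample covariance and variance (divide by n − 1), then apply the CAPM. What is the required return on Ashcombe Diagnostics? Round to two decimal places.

Mean R_i = (0.5 + 12.5 + 4.8 + 6.1 + 11.7 − 5.9 + 4.0 − 1.2) / 8 = 4.0625%
Mean R_m = (3.3 + 11.3 + 11.8 + 9.6 + 10.7 − 2.8 + 5.7 − 6.8) / 8 = 5.3500%
Σ(R_i − R̄_i)(R_m − R̄_m) = 256.8950  ⇒  Cov = 256.8950 / 7 = 36.6993
Σ(R_m − R̄_m)² = 342.0600  ⇒  Var(R_m) = 342.0600 / 7 = 48.8657
β = Cov / Var(R_m) = 36.6993 / 48.8657 = 0.7510
E(R) = R_f + β × MRP = 5.56% + 0.7510 × 7.91% = 11.50%

11.50%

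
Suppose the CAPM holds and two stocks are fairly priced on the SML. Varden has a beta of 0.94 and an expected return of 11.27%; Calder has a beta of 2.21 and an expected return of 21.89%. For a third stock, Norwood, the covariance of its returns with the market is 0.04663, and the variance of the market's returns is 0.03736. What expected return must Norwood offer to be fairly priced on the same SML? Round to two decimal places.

13.85%

MRP = (21.89% − 11.27%) / (2.21 − 0.94) = 8.3622%
R_f = 11.27% − 0.94 × 8.3622% = 3.4095%
β_Norwood = Cov / Var(R_m) = 0.04663 / 0.03736 = 1.2481
E(R_Norwood) = R_f + β × MRP = 3.4095% + 1.2481 × 8.3622% = 13.85%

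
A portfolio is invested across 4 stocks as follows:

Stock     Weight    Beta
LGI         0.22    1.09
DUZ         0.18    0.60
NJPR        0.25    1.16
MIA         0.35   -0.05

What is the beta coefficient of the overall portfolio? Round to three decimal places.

0.620

β_P = Σ w_i β_i = 0.22×1.09 + 0.18×0.60 + 0.25×1.16 + 0.35×-0.05 = 0.6203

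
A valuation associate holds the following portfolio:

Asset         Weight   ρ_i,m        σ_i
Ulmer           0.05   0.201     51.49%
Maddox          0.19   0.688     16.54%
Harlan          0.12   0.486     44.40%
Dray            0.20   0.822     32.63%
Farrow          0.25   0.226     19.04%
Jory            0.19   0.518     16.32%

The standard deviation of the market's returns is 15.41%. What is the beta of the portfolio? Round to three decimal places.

0.864

β_Ulmer = 0.201 × 51.49% / 15.41% = 0.6716
β_Maddox = 0.688 × 16.54% / 15.41% = 0.7385
β_Harlan = 0.486 × 44.40% / 15.41% = 1.4003
β_Dray = 0.822 × 32.63% / 15.41% = 1.7405
β_Farrow = 0.226 × 19.04% / 15.41% = 0.2792
β_Jory = 0.518 × 16.32% / 15.41% = 0.5486
β_P = Σ w_i β_i = 0.05×0.6716 + 0.19×0.7385 + 0.12×1.4003 + 0.20×1.7405 + 0.25×0.2792 + 0.19×0.5486 = 0.8641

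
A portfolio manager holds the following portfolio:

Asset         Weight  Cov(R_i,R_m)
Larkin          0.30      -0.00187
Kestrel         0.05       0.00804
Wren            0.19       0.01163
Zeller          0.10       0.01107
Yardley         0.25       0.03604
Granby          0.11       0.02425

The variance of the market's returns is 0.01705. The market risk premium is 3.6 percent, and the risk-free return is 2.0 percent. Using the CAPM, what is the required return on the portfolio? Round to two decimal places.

5.13%

β_Larkin = -0.00187 / 0.01705 = -0.1097
β_Kestrel = 0.00804 / 0.01705 = 0.4716
β_Wren = 0.01163 / 0.01705 = 0.6821
β_Zeller = 0.01107 / 0.01705 = 0.6493
β_Yardley = 0.03604 / 0.01705 = 2.1138
β_Granby = 0.02425 / 0.01705 = 1.4223
β_P = Σ w_i β_i = 0.30×-0.1097 + 0.05×0.4716 + 0.19×0.6821 + 0.10×0.6493 + 0.25×2.1138 + 0.11×1.4223 = 0.8701
E(R_P) = R_f + β_P × MRP = 2.0% + 0.8701 × 3.6% = 5.13%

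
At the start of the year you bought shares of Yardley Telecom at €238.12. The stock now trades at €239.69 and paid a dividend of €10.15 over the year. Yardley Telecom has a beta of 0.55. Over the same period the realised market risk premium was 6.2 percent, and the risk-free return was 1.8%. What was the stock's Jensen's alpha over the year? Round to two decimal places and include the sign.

Realised HPR = (P1 + D1 − P0) / P0 = (239.69 + 10.15 − 238.12) / 238.12 = 11.72 / 238.12 = 4.9219%
CAPM required = R_f + β·MRP = 1.8% + 0.55 × 6.2% = 5.2100%
α = realised − required = 4.9219% − 5.2100% = -0.29%

-0.29%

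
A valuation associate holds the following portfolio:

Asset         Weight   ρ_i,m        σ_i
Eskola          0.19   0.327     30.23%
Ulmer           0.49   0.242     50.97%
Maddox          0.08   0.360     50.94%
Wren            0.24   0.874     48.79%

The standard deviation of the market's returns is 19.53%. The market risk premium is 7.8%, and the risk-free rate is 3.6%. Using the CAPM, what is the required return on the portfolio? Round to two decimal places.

11.44%

β_Eskola = 0.327 × 30.23% / 19.53% = 0.5062
β_Ulmer = 0.242 × 50.97% / 19.53% = 0.6316
β_Maddox = 0.360 × 50.94% / 19.53% = 0.9390
β_Wren = 0.874 × 48.79% / 19.53% = 2.1834
β_P = Σ w_i β_i = 0.19×0.5062 + 0.49×0.6316 + 0.08×0.9390 + 0.24×2.1834 = 1.0048
E(R_P) = R_f + β_P × MRP = 3.6% + 1.0048 × 7.8% = 11.44%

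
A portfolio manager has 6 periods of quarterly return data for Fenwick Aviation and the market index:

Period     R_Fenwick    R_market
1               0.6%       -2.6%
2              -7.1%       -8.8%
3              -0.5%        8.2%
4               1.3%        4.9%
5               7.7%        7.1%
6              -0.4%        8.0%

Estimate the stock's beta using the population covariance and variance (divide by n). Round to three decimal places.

0.454

Mean R_i = (0.6 − 7.1 − 0.5 + 1.3 + 7.7 − 0.4) / 6 = 0.2667%
Mean R_m = (-2.6 − 8.8 + 8.2 + 4.9 + 7.1 + 8.0) / 6 = 2.8000%
Σ(R_i − R̄_i)(R_m − R̄_m) = 110.1800  ⇒  Cov = 110.1800 / 6 = 18.3633
Σ(R_m − R̄_m)² = 242.8200  ⇒  Var(R_m) = 242.8200 / 6 = 40.4700
β = Cov / Var(R_m) = 18.3633 / 40.4700 = 0.4538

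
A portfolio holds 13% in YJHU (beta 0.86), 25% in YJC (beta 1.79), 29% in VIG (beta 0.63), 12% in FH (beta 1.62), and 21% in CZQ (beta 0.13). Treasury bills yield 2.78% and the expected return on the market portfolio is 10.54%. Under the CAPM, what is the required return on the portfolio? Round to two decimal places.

10.26%

β_P = Σ w_i β_i = 0.13×0.86 + 0.25×1.79 + 0.29×0.63 + 0.12×1.62 + 0.21×0.13 = 0.9637
MRP = 10.54% − 2.78% = 7.76%
E(R_P) = R_f + β_P × MRP = 2.78% + 0.9637 × 7.76% = 10.26%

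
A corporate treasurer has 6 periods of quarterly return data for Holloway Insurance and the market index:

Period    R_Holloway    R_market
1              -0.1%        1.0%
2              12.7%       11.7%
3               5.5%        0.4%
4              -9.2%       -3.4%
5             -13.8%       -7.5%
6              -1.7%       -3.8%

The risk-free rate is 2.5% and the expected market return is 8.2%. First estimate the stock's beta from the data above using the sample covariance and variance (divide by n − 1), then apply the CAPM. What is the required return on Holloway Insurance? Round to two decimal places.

Mean R_i = (-0.1 + 12.7 + 5.5 − 9.2 − 13.8 − 1.7) / 6 = -1.1000%
Mean R_m = (1.0 + 11.7 + 0.4 − 3.4 − 7.5 − 3.8) / 6 = -0.2667%
Σ(R_i − R̄_i)(R_m − R̄_m) = 290.1700  ⇒  Cov = 290.1700 / 5 = 58.0340
Σ(R_m − R̄_m)² = 219.8733  ⇒  Var(R_m) = 219.8733 / 5 = 43.9747
β = Cov / Var(R_m) = 58.0340 / 43.9747 = 1.3197
MRP = 8.2% − 2.5% = 5.70%
E(R) = R_f + β × MRP = 2.5% + 1.3197 × 5.7% = 10.02%

10.02%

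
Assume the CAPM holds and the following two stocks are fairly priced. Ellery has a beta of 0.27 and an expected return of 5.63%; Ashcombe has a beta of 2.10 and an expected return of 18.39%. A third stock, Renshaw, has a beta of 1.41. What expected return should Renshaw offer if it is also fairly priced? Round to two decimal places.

MRP (SML slope) = (18.39% − 5.63%) / (2.10 − 0.27) = 12.76% / 1.83 = 6.9727%
R_f (intercept) = 5.63% − 0.27 × 6.9727% = 3.7474%
E(R_Renshaw) = R_f + β × MRP = 3.7474% + 1.41 × 6.9727% = 13.58%

13.58%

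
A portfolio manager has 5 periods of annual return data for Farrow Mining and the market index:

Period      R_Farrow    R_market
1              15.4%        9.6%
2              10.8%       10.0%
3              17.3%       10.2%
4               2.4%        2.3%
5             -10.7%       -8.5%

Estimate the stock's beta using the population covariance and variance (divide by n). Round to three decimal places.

1.382

Mean R_i = (15.4 + 10.8 + 17.3 + 2.4 − 10.7) / 5 = 7.0400%
Mean R_m = (9.6 + 10.0 + 10.2 + 2.3 − 8.5) / 5 = 4.7200%
Σ(R_i − R̄_i)(R_m − R̄_m) = 362.6260  ⇒  Cov = 362.6260 / 5 = 72.5252
Σ(R_m − R̄_m)² = 262.3480  ⇒  Var(R_m) = 262.3480 / 5 = 52.4696
β = Cov / Var(R_m) = 72.5252 / 52.4696 = 1.3822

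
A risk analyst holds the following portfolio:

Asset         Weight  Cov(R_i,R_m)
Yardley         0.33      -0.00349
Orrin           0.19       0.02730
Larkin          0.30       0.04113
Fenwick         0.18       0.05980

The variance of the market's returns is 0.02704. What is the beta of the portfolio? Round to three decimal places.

1.004

β_Yardley = -0.00349 / 0.02704 = -0.1291
β_Orrin = 0.02730 / 0.02704 = 1.0096
β_Larkin = 0.04113 / 0.02704 = 1.5211
β_Fenwick = 0.05980 / 0.02704 = 2.2115
β_P = Σ w_i β_i = 0.33×-0.1291 + 0.19×1.0096 + 0.30×1.5211 + 0.18×2.2115 = 1.0036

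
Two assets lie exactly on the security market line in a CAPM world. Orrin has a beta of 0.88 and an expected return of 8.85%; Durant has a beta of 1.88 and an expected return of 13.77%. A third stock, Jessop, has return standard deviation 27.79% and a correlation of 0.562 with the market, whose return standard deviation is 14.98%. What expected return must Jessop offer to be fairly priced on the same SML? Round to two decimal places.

MRP = (13.77% − 8.85%) / (1.88 − 0.88) = 4.9200%
R_f = 8.85% − 0.88 × 4.9200% = 4.5204%
β_Jessop = ρ·σ_i/σ_m = 0.562 × 27.79 / 14.98 = 1.0426
E(R_Jessop) = R_f + β × MRP = 4.5204% + 1.0426 × 4.9200% = 9.65%

9.65%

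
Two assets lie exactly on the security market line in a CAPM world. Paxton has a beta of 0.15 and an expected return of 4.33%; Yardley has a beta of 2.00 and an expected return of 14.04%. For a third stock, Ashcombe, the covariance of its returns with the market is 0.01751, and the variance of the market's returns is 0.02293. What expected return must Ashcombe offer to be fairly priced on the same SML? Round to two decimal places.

MRP = (14.04% − 4.33%) / (2.00 − 0.15) = 5.2486%
R_f = 4.33% − 0.15 × 5.2486% = 3.5427%
β_Ashcombe = Cov / Var(R_m) = 0.01751 / 0.02293 = 0.7636
E(R_Ashcombe) = R_f + β × MRP = 3.5427% + 0.7636 × 5.2486% = 7.55%

7.55%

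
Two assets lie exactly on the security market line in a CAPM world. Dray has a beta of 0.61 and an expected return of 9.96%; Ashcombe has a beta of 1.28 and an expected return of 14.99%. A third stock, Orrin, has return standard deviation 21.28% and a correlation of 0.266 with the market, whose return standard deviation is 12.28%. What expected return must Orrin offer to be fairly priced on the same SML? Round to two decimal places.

8.84%

MRP = (14.99% − 9.96%) / (1.28 − 0.61) = 7.5075%
R_f = 9.96% − 0.61 × 7.5075% = 5.3804%
β_Orrin = ρ·σ_i/σ_m = 0.266 × 21.28 / 12.28 = 0.4610
E(R_Orrin) = R_f + β × MRP = 5.3804% + 0.4610 × 7.5075% = 8.84%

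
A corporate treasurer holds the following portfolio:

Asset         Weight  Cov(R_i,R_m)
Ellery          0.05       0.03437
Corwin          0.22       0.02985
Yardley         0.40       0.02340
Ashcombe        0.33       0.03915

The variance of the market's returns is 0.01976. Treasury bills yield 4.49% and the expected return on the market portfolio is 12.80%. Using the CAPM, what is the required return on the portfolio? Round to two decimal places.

17.34%

β_Ellery = 0.03437 / 0.01976 = 1.7394
β_Corwin = 0.02985 / 0.01976 = 1.5106
β_Yardley = 0.02340 / 0.01976 = 1.1842
β_Ashcombe = 0.03915 / 0.01976 = 1.9813
β_P = Σ w_i β_i = 0.05×1.7394 + 0.22×1.5106 + 0.40×1.1842 + 0.33×1.9813 = 1.5468
MRP = 12.80% − 4.49% = 8.31%
E(R_P) = R_f + β_P × MRP = 4.49% + 1.5468 × 8.31% = 17.34%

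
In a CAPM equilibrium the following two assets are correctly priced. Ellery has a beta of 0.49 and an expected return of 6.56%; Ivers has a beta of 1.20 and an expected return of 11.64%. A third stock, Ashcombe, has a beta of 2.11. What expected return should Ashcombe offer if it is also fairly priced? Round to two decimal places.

MRP (SML slope) = (11.64% − 6.56%) / (1.20 − 0.49) = 5.08% / 0.71 = 7.1549%
R_f (intercept) = 6.56% − 0.49 × 7.1549% = 3.0541%
E(R_Ashcombe) = R_f + β × MRP = 3.0541% + 2.11 × 7.1549% = 18.15%

18.15%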